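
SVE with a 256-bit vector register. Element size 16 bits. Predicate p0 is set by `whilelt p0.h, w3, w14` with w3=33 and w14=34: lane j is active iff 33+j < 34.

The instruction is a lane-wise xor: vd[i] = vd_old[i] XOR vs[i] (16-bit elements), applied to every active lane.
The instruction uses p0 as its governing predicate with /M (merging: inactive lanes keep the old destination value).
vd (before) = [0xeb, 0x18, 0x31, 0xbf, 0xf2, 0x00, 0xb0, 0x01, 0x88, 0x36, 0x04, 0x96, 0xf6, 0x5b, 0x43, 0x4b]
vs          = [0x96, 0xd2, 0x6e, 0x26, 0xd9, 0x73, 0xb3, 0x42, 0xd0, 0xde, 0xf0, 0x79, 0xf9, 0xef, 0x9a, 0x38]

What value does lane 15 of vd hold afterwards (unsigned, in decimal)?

register lanes = 256/16 = 16
whilelt: lane j active iff 33+j < 34 → j < 1 → 1 active
lane  0: xor(0xeb,0x96) ⇒ 0x7d
lane  1: tail/keep ⇒ 0x18
lane  2: tail/keep ⇒ 0x31
lane  3: tail/keep ⇒ 0xbf
lane  4: tail/keep ⇒ 0xf2
lane  5: tail/keep ⇒ 0x00
lane  6: tail/keep ⇒ 0xb0
lane  7: tail/keep ⇒ 0x01
lane  8: tail/keep ⇒ 0x88
lane  9: tail/keep ⇒ 0x36
lane 10: tail/keep ⇒ 0x04
lane 11: tail/keep ⇒ 0x96
lane 12: tail/keep ⇒ 0xf6
lane 13: tail/keep ⇒ 0x5b
lane 14: tail/keep ⇒ 0x43
lane 15: tail/keep ⇒ 0x4b

vd[15] = 75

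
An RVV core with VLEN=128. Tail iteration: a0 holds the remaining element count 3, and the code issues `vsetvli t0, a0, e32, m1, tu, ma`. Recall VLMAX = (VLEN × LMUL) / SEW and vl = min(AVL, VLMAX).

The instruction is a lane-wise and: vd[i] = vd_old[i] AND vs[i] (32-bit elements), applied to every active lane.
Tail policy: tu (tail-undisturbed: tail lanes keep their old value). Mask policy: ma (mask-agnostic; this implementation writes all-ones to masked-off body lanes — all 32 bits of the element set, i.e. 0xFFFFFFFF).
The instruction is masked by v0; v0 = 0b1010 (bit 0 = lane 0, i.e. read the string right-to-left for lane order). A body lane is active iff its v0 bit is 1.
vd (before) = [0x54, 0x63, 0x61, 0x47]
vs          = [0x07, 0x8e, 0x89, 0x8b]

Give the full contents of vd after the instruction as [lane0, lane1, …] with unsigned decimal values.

VLMAX = VLEN×LMUL/SEW = 128×1/32 = 4
vl ← min(3, 4) = 3
lane  0: mask-off/ones ⇒ 0xffffffff
lane  1: and(0x63,0x8e) ⇒ 0x02
lane  2: mask-off/ones ⇒ 0xffffffff
lane  3: tail/keep ⇒ 0x47

vd = [4294967295, 2, 4294967295, 71]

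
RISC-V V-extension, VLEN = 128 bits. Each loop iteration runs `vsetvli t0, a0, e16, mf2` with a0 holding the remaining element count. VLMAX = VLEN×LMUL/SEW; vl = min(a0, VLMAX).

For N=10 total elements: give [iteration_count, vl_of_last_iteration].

[iterations, last_vl] = [3, 2]

VLMAX = VLEN×LMUL/SEW = 128×1/2/16 = 4
10 elements at 4/iter → 3 passes, remainder 2 on the last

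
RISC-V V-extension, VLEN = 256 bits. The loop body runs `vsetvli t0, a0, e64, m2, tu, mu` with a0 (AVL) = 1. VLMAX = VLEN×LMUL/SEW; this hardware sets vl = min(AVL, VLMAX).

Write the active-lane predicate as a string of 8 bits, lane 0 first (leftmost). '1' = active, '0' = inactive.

predicate = 10000000

VLMAX = VLEN×LMUL/SEW = 256×2/64 = 8
AVL=1 ≤ VLMAX=8, so vl = 1
bits (lane 0 leftmost): 10000000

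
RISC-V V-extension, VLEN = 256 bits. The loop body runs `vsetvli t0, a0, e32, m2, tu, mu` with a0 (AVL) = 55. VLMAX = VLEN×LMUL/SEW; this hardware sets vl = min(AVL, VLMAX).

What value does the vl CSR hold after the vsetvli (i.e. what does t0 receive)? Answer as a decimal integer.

VLMAX = VLEN×LMUL/SEW = 256×2/32 = 16
vl = min(AVL, VLMAX) = min(55, 16) = 16

vl = 16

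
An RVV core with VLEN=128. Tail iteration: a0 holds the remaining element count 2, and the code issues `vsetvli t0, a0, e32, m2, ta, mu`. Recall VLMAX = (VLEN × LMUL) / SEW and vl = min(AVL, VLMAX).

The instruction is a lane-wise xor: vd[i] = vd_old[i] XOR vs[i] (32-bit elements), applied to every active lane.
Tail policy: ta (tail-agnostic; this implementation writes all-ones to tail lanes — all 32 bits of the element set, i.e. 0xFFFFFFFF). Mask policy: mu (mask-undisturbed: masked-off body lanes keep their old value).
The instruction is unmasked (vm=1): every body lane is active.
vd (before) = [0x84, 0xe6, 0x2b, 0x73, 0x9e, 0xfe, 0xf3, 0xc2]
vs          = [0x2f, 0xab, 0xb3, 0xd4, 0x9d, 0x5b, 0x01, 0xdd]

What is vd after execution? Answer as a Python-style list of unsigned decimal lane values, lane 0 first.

vd = [171, 77, 4294967295, 4294967295, 4294967295, 4294967295, 4294967295, 4294967295]

lanes per group: 128·2/32 = 8
AVL=2 ≤ VLMAX=8, so vl = 2
lane  0: xor(0x84,0x2f) ⇒ 0xab
lane  1: xor(0xe6,0xab) ⇒ 0x4d
lane  2: tail/ones ⇒ 0xffffffff
lane  3: tail/ones ⇒ 0xffffffff
lane  4: tail/ones ⇒ 0xffffffff
lane  5: tail/ones ⇒ 0xffffffff
lane  6: tail/ones ⇒ 0xffffffff
lane  7: tail/ones ⇒ 0xffffffff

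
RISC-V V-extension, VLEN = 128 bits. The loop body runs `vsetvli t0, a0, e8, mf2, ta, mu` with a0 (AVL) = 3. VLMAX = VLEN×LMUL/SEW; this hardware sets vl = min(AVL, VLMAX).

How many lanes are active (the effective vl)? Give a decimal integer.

vl = 3

lanes per group: 128·1/2/8 = 8
AVL=3 ≤ VLMAX=8, so vl = 3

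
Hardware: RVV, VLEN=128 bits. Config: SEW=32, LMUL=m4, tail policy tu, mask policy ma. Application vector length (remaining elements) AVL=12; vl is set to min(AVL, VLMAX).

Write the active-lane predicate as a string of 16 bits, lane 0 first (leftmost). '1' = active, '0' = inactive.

predicate = 1111111111110000

lanes per group: 128·4/32 = 16
vl ← min(12, 16) = 12
bits (lane 0 leftmost): 1111111111110000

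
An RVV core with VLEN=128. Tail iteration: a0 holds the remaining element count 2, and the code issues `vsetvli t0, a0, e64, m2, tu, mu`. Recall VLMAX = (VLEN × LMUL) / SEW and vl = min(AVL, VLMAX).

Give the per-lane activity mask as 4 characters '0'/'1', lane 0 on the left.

lanes per group: 128·2/64 = 4
AVL=2 ≤ VLMAX=4, so vl = 2
bits (lane 0 leftmost): 1100

predicate = 1100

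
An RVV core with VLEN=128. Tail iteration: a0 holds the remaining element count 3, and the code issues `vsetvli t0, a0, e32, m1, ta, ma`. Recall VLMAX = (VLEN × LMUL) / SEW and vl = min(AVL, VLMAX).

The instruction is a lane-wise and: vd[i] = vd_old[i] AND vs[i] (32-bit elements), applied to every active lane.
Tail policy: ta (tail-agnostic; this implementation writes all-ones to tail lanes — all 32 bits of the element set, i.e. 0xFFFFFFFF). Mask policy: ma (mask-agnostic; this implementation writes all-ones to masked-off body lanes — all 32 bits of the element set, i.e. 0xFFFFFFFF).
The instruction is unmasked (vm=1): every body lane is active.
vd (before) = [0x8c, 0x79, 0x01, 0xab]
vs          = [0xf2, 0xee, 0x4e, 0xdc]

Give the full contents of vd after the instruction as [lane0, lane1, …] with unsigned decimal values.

VLMAX = (128 × 1) / 32 = 4 lanes
vl ← min(3, 4) = 3
lane  0: and(0x8c,0xf2) ⇒ 0x80
lane  1: and(0x79,0xee) ⇒ 0x68
lane  2: and(0x01,0x4e) ⇒ 0x00
lane  3: tail/ones ⇒ 0xffffffff

vd = [128, 104, 0, 4294967295]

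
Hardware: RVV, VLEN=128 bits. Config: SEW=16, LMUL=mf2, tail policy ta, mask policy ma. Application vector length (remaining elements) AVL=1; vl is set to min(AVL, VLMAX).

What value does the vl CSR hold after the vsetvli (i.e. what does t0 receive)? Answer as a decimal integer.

vl = 1

lanes per group: 128·1/2/16 = 4
vl ← min(1, 4) = 1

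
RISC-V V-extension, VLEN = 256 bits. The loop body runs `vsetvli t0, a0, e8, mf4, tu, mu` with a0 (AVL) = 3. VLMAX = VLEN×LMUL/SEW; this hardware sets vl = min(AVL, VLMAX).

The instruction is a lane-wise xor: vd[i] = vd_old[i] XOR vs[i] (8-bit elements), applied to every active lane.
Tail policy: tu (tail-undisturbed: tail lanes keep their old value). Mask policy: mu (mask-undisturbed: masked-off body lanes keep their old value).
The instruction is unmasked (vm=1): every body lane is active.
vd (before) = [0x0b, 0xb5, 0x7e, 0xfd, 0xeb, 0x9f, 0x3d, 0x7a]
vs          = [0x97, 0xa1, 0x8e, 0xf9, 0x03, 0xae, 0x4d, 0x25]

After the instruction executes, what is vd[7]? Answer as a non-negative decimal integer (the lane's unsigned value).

vd[7] = 122

lanes per group: 256·1/4/8 = 8
vl = min(AVL, VLMAX) = min(3, 8) = 3
[0] xor(0x0b,0x97) = 0x9c
[1] xor(0xb5,0xa1) = 0x14
[2] xor(0x7e,0x8e) = 0xf0
[3] tail/keep = 0xfd
[4] tail/keep = 0xeb
[5] tail/keep = 0x9f
[6] tail/keep = 0x3d
[7] tail/keep = 0x7a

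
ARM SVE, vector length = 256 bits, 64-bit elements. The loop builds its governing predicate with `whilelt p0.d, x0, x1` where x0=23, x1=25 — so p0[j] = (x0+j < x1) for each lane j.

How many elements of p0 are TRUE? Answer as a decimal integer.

vl = 2

256-bit reg / 64-bit elem → 4 lanes
whilelt: lane j active iff 23+j < 25 → j < 2 → 2 active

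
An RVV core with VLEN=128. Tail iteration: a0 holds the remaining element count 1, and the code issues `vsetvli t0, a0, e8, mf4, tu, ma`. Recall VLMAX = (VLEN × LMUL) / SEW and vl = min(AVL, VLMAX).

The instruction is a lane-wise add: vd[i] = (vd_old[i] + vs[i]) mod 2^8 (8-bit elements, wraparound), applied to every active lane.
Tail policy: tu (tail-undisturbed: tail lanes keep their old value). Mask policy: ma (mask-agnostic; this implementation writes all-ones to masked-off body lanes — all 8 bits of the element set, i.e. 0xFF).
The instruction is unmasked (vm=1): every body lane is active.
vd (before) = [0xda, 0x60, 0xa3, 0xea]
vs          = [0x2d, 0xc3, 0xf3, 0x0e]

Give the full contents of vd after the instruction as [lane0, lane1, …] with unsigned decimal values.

VLMAX = VLEN×LMUL/SEW = 128×1/4/8 = 4
vl = min(AVL, VLMAX) = min(1, 4) = 1
vd[0] add(0xda,0x2d) -> 0x07
vd[1] tail/keep -> 0x60
vd[2] tail/keep -> 0xa3
vd[3] tail/keep -> 0xea

vd = [7, 96, 163, 234]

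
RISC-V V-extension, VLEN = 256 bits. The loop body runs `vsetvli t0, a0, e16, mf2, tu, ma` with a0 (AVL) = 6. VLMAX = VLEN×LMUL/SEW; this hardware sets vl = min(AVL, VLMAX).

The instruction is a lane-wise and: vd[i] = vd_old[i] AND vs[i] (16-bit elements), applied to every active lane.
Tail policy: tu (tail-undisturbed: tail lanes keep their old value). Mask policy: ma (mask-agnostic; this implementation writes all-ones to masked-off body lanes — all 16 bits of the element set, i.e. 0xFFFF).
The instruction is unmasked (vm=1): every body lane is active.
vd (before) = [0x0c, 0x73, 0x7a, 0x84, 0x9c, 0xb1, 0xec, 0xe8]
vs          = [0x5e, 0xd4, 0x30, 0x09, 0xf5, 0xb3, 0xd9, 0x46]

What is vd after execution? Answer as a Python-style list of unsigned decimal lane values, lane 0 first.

lanes per group: 256·1/2/16 = 8
vl = min(AVL, VLMAX) = min(6, 8) = 6
vd[0] and(0x0c,0x5e) -> 0x0c
vd[1] and(0x73,0xd4) -> 0x50
vd[2] and(0x7a,0x30) -> 0x30
vd[3] and(0x84,0x09) -> 0x00
vd[4] and(0x9c,0xf5) -> 0x94
vd[5] and(0xb1,0xb3) -> 0xb1
vd[6] tail/keep -> 0xec
vd[7] tail/keep -> 0xe8

vd = [12, 80, 48, 0, 148, 177, 236, 232]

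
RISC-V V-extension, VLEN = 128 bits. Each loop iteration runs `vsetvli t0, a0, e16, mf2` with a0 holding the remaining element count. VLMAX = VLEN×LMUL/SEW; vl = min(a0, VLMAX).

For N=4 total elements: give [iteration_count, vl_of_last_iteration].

[iterations, last_vl] = [1, 4]

VLMAX = (128 × 1/2) / 16 = 4 lanes
4 elements at 4/iter → 1 passes, remainder 4 on the last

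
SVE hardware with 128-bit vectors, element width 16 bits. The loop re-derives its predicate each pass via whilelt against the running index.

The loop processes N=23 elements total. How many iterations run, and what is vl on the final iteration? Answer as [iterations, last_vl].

[iterations, last_vl] = [3, 7]

register lanes = 128/16 = 8
23 elements at 8/iter → 3 passes, remainder 7 on the last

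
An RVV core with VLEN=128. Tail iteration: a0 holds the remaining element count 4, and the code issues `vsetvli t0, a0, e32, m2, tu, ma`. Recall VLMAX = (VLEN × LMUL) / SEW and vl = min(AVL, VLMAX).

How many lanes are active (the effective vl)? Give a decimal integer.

VLMAX = VLEN×LMUL/SEW = 128×2/32 = 8
vl ← min(4, 8) = 4

vl = 4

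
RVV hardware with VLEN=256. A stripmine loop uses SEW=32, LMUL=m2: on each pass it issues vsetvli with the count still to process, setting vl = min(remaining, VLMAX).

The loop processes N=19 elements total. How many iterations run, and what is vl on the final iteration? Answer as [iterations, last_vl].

VLMAX = (256 × 2) / 32 = 16 lanes
iterations = ceil(19/16) = 2; final-pass vl = 3

[iterations, last_vl] = [2, 3]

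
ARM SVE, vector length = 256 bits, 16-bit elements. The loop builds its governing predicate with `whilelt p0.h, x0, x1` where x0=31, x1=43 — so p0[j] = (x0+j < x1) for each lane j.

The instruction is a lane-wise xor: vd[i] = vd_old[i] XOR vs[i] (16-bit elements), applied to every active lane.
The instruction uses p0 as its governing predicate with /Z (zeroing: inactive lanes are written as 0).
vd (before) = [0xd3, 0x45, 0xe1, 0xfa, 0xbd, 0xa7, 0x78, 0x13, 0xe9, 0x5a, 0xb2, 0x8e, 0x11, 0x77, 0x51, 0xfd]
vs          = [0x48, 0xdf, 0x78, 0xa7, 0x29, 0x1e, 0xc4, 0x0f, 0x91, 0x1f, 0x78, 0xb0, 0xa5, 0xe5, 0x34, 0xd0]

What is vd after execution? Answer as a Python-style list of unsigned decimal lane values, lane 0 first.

vd = [155, 154, 153, 93, 148, 185, 188, 28, 120, 69, 202, 62, 0, 0, 0, 0]

register lanes = 256/16 = 16
whilelt: lane j active iff 31+j < 43 → j < 12 → 12 active
  i=0: xor(0xd3,0x48) → 155
  i=1: xor(0x45,0xdf) → 154
  i=2: xor(0xe1,0x78) → 153
  i=3: xor(0xfa,0xa7) → 93
  i=4: xor(0xbd,0x29) → 148
  i=5: xor(0xa7,0x1e) → 185
  i=6: xor(0x78,0xc4) → 188
  i=7: xor(0x13,0x0f) → 28
  i=8: xor(0xe9,0x91) → 120
  i=9: xor(0x5a,0x1f) → 69
  i=10: xor(0xb2,0x78) → 202
  i=11: xor(0x8e,0xb0) → 62
  i=12: tail/zero → 0
  i=13: tail/zero → 0
  i=14: tail/zero → 0
  i=15: tail/zero → 0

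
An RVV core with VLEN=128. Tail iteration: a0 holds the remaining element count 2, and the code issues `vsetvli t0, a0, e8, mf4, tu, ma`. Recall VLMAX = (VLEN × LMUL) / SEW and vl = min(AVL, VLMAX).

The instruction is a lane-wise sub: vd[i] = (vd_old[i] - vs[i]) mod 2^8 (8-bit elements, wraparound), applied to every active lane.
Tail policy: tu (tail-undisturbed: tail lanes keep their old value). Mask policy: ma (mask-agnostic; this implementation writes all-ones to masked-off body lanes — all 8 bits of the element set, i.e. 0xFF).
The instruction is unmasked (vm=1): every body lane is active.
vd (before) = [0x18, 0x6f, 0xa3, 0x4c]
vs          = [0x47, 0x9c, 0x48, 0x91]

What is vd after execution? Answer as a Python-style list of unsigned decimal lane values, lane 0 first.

VLMAX = (128 × 1/4) / 8 = 4 lanes
AVL=2 ≤ VLMAX=4, so vl = 2
vd[0] sub(0x18,0x47) -> 0xd1
vd[1] sub(0x6f,0x9c) -> 0xd3
vd[2] tail/keep -> 0xa3
vd[3] tail/keep -> 0x4c

vd = [209, 211, 163, 76]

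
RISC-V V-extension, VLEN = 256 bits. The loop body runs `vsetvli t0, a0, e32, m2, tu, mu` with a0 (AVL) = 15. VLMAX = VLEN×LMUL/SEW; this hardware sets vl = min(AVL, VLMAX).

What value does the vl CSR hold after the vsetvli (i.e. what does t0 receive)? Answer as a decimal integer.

vl = 15

VLMAX = (256 × 2) / 32 = 16 lanes
vl ← min(15, 16) = 15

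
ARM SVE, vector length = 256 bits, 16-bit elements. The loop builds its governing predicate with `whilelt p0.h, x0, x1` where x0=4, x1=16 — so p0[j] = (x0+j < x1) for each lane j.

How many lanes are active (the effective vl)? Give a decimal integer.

vl = 12

256-bit reg / 16-bit elem → 16 lanes
p0[j] = (4+j < 16); true for j=0..11 → 12 lanes set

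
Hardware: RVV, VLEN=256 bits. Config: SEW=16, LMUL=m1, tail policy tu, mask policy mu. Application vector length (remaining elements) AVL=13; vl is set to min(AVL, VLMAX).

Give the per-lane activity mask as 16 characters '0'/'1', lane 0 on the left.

predicate = 1111111111111000

VLMAX = VLEN×LMUL/SEW = 256×1/16 = 16
vl = min(AVL, VLMAX) = min(13, 16) = 13
bits (lane 0 leftmost): 1111111111111000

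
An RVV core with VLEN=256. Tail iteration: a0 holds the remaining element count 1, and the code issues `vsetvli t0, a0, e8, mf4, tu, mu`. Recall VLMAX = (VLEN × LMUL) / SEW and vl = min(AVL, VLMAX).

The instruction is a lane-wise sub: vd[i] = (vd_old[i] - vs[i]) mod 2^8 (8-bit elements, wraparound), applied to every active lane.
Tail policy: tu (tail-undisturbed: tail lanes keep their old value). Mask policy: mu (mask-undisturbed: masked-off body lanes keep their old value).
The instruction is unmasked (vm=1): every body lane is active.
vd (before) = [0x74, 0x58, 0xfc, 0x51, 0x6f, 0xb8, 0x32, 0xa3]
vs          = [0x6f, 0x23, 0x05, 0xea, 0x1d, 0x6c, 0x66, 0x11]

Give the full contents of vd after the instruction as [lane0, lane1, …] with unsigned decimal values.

vd = [5, 88, 252, 81, 111, 184, 50, 163]

VLMAX = VLEN×LMUL/SEW = 256×1/4/8 = 8
AVL=1 ≤ VLMAX=8, so vl = 1
  i=0: sub(0x74,0x6f) → 5
  i=1: tail/keep → 88
  i=2: tail/keep → 252
  i=3: tail/keep → 81
  i=4: tail/keep → 111
  i=5: tail/keep → 184
  i=6: tail/keep → 50
  i=7: tail/keep → 163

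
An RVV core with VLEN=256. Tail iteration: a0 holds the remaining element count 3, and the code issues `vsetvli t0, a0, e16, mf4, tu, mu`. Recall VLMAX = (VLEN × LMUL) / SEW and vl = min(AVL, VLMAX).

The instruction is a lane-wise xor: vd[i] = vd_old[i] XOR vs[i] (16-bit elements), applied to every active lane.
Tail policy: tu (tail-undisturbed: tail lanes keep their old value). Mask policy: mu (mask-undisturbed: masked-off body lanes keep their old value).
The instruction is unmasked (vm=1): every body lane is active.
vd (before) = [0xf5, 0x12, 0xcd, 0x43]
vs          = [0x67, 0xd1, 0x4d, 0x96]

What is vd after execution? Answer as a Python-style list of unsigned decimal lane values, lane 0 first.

vd = [146, 195, 128, 67]

VLMAX = VLEN×LMUL/SEW = 256×1/4/16 = 4
vl ← min(3, 4) = 3
  i=0: xor(0xf5,0x67) → 146
  i=1: xor(0x12,0xd1) → 195
  i=2: xor(0xcd,0x4d) → 128
  i=3: tail/keep → 67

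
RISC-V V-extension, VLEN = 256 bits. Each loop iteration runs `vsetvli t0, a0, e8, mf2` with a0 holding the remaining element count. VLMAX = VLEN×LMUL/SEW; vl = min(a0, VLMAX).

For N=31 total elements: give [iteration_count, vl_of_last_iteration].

VLMAX = (256 × 1/2) / 8 = 16 lanes
N=31: ⌈31/16⌉ = 2 iters; last vl = 31 − 1×16 = 15

[iterations, last_vl] = [2, 15]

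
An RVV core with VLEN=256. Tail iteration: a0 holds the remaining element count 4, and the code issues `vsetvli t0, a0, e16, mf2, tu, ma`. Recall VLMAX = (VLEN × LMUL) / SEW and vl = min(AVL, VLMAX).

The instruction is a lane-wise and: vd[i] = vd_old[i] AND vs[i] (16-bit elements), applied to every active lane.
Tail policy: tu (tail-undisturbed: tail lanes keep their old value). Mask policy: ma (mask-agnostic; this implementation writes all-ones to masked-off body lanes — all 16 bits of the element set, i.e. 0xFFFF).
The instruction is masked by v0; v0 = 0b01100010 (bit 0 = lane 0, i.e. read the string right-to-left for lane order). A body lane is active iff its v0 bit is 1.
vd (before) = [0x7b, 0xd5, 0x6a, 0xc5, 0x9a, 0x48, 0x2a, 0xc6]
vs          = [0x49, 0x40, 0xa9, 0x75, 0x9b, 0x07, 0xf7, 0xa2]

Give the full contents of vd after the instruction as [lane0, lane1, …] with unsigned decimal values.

lanes per group: 256·1/2/16 = 8
vl ← min(4, 8) = 4
vd[0] mask-off/ones -> 0xffff
vd[1] and(0xd5,0x40) -> 0x40
vd[2] mask-off/ones -> 0xffff
vd[3] mask-off/ones -> 0xffff
vd[4] tail/keep -> 0x9a
vd[5] tail/keep -> 0x48
vd[6] tail/keep -> 0x2a
vd[7] tail/keep -> 0xc6

vd = [65535, 64, 65535, 65535, 154, 72, 42, 198]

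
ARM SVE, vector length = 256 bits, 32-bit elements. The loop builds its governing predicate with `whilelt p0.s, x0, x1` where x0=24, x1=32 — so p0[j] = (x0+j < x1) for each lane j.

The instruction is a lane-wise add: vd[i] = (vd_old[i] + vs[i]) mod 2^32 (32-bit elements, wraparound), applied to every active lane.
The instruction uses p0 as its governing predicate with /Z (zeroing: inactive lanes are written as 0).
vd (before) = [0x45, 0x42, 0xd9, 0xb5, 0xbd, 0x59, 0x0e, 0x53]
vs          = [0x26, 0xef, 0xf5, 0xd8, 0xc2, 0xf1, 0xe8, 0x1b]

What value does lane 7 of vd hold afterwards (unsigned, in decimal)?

vd[7] = 110

256-bit reg / 32-bit elem → 8 lanes
whilelt: lane j active iff 24+j < 32 → j < 8 → 8 active
[0] add(0x45,0x26) = 0x6b
[1] add(0x42,0xef) = 0x131
[2] add(0xd9,0xf5) = 0x1ce
[3] add(0xb5,0xd8) = 0x18d
[4] add(0xbd,0xc2) = 0x17f
[5] add(0x59,0xf1) = 0x14a
[6] add(0x0e,0xe8) = 0xf6
[7] add(0x53,0x1b) = 0x6e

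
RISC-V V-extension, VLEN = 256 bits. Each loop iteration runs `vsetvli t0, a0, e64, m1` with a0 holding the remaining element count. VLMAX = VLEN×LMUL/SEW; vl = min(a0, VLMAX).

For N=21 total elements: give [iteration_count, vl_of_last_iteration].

lanes per group: 256·1/64 = 4
N=21: ⌈21/4⌉ = 6 iters; last vl = 21 − 5×4 = 1

[iterations, last_vl] = [6, 1]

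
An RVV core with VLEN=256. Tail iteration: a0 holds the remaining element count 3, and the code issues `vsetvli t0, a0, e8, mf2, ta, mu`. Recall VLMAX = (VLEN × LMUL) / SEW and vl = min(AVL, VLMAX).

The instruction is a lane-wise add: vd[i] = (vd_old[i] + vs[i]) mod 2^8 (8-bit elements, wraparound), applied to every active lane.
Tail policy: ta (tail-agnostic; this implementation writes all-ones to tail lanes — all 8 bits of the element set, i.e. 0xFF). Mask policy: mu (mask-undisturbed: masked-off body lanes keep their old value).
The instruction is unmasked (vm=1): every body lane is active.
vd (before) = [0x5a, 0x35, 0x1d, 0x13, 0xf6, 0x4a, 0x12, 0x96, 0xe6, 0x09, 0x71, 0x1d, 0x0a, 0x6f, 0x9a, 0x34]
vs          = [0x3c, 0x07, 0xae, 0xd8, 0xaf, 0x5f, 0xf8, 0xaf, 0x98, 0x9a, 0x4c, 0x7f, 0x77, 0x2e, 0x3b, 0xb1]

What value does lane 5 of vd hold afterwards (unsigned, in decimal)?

VLMAX = (256 × 1/2) / 8 = 16 lanes
vl = min(AVL, VLMAX) = min(3, 16) = 3
  i=0: add(0x5a,0x3c) → 150
  i=1: add(0x35,0x07) → 60
  i=2: add(0x1d,0xae) → 203
  i=3: tail/ones → 255
  i=4: tail/ones → 255
  i=5: tail/ones → 255
  i=6: tail/ones → 255
  i=7: tail/ones → 255
  i=8: tail/ones → 255
  i=9: tail/ones → 255
  i=10: tail/ones → 255
  i=11: tail/ones → 255
  i=12: tail/ones → 255
  i=13: tail/ones → 255
  i=14: tail/ones → 255
  i=15: tail/ones → 255

vd[5] = 255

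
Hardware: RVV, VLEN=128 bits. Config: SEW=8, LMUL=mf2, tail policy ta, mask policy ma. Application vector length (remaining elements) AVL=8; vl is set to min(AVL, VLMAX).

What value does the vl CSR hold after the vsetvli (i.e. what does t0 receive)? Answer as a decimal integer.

lanes per group: 128·1/2/8 = 8
AVL=8 ≤ VLMAX=8, so vl = 8

vl = 8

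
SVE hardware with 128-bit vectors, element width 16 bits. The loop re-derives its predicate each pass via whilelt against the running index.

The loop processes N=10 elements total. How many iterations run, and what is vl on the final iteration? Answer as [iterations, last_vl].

[iterations, last_vl] = [2, 2]

lane count: 128 div 16 = 8
N=10: ⌈10/8⌉ = 2 iters; last vl = 10 − 1×8 = 2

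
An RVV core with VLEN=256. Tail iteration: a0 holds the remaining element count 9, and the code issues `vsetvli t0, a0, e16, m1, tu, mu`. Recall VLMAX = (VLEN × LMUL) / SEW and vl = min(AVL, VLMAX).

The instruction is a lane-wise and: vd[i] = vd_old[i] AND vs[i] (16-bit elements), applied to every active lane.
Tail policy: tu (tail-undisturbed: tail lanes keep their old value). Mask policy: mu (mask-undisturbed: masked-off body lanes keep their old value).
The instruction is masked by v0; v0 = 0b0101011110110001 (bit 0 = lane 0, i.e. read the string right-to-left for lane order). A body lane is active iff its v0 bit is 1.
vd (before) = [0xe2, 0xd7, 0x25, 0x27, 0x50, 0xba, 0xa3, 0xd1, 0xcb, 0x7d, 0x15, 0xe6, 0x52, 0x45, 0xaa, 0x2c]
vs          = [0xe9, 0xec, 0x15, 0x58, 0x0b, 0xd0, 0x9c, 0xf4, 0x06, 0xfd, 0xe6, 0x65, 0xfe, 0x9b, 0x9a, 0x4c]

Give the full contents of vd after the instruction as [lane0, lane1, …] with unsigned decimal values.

lanes per group: 256·1/16 = 16
vl ← min(9, 16) = 9
  i=0: and(0xe2,0xe9) → 224
  i=1: mask-off/keep → 215
  i=2: mask-off/keep → 37
  i=3: mask-off/keep → 39
  i=4: and(0x50,0x0b) → 0
  i=5: and(0xba,0xd0) → 144
  i=6: mask-off/keep → 163
  i=7: and(0xd1,0xf4) → 208
  i=8: and(0xcb,0x06) → 2
  i=9: tail/keep → 125
  i=10: tail/keep → 21
  i=11: tail/keep → 230
  i=12: tail/keep → 82
  i=13: tail/keep → 69
  i=14: tail/keep → 170
  i=15: tail/keep → 44

vd = [224, 215, 37, 39, 0, 144, 163, 208, 2, 125, 21, 230, 82, 69, 170, 44]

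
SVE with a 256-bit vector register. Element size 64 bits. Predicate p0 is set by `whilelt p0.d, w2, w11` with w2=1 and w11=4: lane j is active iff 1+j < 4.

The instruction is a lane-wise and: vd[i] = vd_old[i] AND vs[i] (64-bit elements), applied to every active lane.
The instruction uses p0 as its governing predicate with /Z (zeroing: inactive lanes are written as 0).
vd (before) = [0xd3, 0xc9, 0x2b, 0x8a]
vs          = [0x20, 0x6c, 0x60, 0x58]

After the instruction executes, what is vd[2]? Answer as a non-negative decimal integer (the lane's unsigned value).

register lanes = 256/64 = 4
active while 1+j < 4, i.e. j ∈ [0,3) capped at 4 ⇒ 3
vd[0] and(0xd3,0x20) -> 0x00
vd[1] and(0xc9,0x6c) -> 0x48
vd[2] and(0x2b,0x60) -> 0x20
vd[3] tail/zero -> 0x00

vd[2] = 32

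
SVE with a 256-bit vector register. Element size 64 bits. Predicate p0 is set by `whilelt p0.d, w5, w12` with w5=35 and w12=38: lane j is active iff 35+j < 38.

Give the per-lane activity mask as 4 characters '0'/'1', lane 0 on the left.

register lanes = 256/64 = 4
whilelt: lane j active iff 35+j < 38 → j < 3 → 3 active
bits (lane 0 leftmost): 1110

predicate = 1110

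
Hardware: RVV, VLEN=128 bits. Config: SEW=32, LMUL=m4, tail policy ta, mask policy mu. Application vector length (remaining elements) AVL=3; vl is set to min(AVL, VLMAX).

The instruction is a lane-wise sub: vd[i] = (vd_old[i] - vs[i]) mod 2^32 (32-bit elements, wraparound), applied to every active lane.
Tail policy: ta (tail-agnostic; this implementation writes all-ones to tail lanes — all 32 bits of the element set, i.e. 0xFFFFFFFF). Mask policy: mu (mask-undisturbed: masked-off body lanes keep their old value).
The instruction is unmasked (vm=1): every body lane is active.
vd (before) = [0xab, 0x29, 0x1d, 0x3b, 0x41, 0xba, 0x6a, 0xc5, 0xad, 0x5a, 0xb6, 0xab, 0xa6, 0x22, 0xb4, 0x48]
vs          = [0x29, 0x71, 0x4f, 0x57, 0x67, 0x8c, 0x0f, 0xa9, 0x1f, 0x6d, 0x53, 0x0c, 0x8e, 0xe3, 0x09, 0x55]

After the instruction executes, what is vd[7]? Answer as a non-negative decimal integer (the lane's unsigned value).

vd[7] = 4294967295

VLMAX = (128 × 4) / 32 = 16 lanes
vl ← min(3, 16) = 3
lane  0: sub(0xab,0x29) ⇒ 0x82
lane  1: sub(0x29,0x71) ⇒ 0xffffffb8
lane  2: sub(0x1d,0x4f) ⇒ 0xffffffce
lane  3: tail/ones ⇒ 0xffffffff
lane  4: tail/ones ⇒ 0xffffffff
lane  5: tail/ones ⇒ 0xffffffff
lane  6: tail/ones ⇒ 0xffffffff
lane  7: tail/ones ⇒ 0xffffffff
lane  8: tail/ones ⇒ 0xffffffff
lane  9: tail/ones ⇒ 0xffffffff
lane 10: tail/ones ⇒ 0xffffffff
lane 11: tail/ones ⇒ 0xffffffff
lane 12: tail/ones ⇒ 0xffffffff
lane 13: tail/ones ⇒ 0xffffffff
lane 14: tail/ones ⇒ 0xffffffff
lane 15: tail/ones ⇒ 0xffffffff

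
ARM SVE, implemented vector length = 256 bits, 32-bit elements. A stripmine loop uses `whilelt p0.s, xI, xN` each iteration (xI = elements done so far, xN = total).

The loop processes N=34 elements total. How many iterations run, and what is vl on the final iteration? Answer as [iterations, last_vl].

[iterations, last_vl] = [5, 2]

register lanes = 256/32 = 8
iterations = ceil(34/8) = 5; final-pass vl = 2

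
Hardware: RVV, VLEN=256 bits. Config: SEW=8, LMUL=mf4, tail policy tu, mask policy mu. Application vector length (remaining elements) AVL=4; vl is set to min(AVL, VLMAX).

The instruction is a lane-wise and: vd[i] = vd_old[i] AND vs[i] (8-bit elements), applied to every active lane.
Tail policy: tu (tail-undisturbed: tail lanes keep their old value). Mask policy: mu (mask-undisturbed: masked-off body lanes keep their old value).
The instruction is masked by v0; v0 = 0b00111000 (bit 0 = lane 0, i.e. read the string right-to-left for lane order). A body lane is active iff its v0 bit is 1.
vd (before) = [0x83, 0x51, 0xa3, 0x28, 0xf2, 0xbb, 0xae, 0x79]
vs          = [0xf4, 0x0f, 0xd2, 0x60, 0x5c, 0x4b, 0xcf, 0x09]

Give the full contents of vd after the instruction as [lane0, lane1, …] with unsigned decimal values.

vd = [131, 81, 163, 32, 242, 187, 174, 121]

lanes per group: 256·1/4/8 = 8
vl ← min(4, 8) = 4
lane  0: mask-off/keep ⇒ 0x83
lane  1: mask-off/keep ⇒ 0x51
lane  2: mask-off/keep ⇒ 0xa3
lane  3: and(0x28,0x60) ⇒ 0x20
lane  4: tail/keep ⇒ 0xf2
lane  5: tail/keep ⇒ 0xbb
lane  6: tail/keep ⇒ 0xae
lane  7: tail/keep ⇒ 0x79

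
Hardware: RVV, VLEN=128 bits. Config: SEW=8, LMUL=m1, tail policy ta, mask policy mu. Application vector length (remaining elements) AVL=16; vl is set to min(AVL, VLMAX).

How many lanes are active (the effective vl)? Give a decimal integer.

VLMAX = VLEN×LMUL/SEW = 128×1/8 = 16
vl ← min(16, 16) = 16

vl = 16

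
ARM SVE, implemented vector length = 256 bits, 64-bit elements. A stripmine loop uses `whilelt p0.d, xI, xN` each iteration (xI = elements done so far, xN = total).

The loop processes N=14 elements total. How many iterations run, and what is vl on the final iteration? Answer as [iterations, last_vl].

[iterations, last_vl] = [4, 2]

256-bit reg / 64-bit elem → 4 lanes
N=14: ⌈14/4⌉ = 4 iters; last vl = 14 − 3×4 = 2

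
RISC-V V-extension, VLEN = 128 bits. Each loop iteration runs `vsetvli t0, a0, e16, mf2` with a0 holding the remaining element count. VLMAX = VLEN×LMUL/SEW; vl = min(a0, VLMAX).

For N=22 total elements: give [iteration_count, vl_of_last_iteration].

VLMAX = (128 × 1/2) / 16 = 4 lanes
iterations = ceil(22/4) = 6; final-pass vl = 2

[iterations, last_vl] = [6, 2]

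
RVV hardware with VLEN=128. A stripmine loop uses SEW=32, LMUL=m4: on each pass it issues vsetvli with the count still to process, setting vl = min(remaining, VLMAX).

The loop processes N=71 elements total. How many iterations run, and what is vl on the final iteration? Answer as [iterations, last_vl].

VLMAX = (128 × 4) / 32 = 16 lanes
N=71: ⌈71/16⌉ = 5 iters; last vl = 71 − 4×16 = 7

[iterations, last_vl] = [5, 7]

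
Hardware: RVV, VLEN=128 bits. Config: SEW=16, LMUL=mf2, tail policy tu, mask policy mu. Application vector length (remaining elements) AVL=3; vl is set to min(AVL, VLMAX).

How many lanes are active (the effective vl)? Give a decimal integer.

vl = 3

VLMAX = VLEN×LMUL/SEW = 128×1/2/16 = 4
vl = min(AVL, VLMAX) = min(3, 4) = 3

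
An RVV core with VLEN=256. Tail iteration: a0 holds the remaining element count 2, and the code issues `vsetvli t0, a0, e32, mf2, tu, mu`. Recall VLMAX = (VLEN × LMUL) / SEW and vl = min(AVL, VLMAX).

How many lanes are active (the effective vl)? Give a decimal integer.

VLMAX = (256 × 1/2) / 32 = 4 lanes
vl ← min(2, 4) = 2

vl = 2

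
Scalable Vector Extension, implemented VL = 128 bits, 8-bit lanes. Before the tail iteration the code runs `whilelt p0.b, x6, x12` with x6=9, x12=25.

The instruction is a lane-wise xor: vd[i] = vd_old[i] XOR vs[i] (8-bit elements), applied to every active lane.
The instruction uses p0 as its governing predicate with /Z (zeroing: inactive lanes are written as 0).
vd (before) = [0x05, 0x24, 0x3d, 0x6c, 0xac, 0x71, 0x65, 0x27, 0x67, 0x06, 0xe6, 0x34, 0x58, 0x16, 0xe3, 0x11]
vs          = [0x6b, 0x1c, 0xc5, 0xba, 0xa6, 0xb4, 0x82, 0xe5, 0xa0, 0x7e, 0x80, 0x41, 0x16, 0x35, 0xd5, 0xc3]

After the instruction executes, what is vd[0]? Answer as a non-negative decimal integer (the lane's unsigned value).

vd[0] = 110

lane count: 128 div 8 = 16
p0[j] = (9+j < 25); true for j=0..15 → 16 lanes set
  i=0: xor(0x05,0x6b) → 110
  i=1: xor(0x24,0x1c) → 56
  i=2: xor(0x3d,0xc5) → 248
  i=3: xor(0x6c,0xba) → 214
  i=4: xor(0xac,0xa6) → 10
  i=5: xor(0x71,0xb4) → 197
  i=6: xor(0x65,0x82) → 231
  i=7: xor(0x27,0xe5) → 194
  i=8: xor(0x67,0xa0) → 199
  i=9: xor(0x06,0x7e) → 120
  i=10: xor(0xe6,0x80) → 102
  i=11: xor(0x34,0x41) → 117
  i=12: xor(0x58,0x16) → 78
  i=13: xor(0x16,0x35) → 35
  i=14: xor(0xe3,0xd5) → 54
  i=15: xor(0x11,0xc3) → 210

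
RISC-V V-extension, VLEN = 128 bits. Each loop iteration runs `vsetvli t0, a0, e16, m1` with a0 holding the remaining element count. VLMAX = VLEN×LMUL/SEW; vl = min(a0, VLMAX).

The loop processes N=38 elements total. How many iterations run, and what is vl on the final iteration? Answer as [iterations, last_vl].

VLMAX = VLEN×LMUL/SEW = 128×1/16 = 8
N=38: ⌈38/8⌉ = 5 iters; last vl = 38 − 4×8 = 6

[iterations, last_vl] = [5, 6]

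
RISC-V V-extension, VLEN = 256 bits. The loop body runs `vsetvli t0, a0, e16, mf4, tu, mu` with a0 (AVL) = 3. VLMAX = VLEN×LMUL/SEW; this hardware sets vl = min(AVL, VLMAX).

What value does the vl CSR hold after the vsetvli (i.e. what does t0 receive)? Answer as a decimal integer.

lanes per group: 256·1/4/16 = 4
vl = min(AVL, VLMAX) = min(3, 4) = 3

vl = 3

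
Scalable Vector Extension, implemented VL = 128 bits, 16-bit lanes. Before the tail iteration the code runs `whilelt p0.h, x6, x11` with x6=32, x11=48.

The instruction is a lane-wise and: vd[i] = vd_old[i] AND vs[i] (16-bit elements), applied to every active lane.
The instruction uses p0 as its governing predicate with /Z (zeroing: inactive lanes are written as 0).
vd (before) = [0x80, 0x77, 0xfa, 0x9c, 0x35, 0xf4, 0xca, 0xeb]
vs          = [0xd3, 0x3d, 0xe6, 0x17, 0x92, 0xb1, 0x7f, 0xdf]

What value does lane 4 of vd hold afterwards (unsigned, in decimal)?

register lanes = 128/16 = 8
whilelt: lane j active iff 32+j < 48 → j < 16 → 8 active
[0] and(0x80,0xd3) = 0x80
[1] and(0x77,0x3d) = 0x35
[2] and(0xfa,0xe6) = 0xe2
[3] and(0x9c,0x17) = 0x14
[4] and(0x35,0x92) = 0x10
[5] and(0xf4,0xb1) = 0xb0
[6] and(0xca,0x7f) = 0x4a
[7] and(0xeb,0xdf) = 0xcb

vd[4] = 16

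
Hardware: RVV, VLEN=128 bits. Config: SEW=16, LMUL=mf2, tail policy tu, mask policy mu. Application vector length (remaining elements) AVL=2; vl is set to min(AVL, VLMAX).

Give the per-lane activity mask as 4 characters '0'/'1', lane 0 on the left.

predicate = 1100

VLMAX = VLEN×LMUL/SEW = 128×1/2/16 = 4
vl ← min(2, 4) = 2
bits (lane 0 leftmost): 1100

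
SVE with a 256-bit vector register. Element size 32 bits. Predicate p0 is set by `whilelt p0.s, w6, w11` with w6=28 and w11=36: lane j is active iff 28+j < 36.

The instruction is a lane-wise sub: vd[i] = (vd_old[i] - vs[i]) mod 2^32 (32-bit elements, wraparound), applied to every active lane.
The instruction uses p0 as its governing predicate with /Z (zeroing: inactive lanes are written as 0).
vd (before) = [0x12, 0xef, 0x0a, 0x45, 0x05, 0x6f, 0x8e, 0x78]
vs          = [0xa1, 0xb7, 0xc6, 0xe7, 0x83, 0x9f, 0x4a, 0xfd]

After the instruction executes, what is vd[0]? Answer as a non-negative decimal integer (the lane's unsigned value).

lane count: 256 div 32 = 8
p0[j] = (28+j < 36); true for j=0..7 → 8 lanes set
[0] sub(0x12,0xa1) = 0xffffff71
[1] sub(0xef,0xb7) = 0x38
[2] sub(0x0a,0xc6) = 0xffffff44
[3] sub(0x45,0xe7) = 0xffffff5e
[4] sub(0x05,0x83) = 0xffffff82
[5] sub(0x6f,0x9f) = 0xffffffd0
[6] sub(0x8e,0x4a) = 0x44
[7] sub(0x78,0xfd) = 0xffffff7b

vd[0] = 4294967153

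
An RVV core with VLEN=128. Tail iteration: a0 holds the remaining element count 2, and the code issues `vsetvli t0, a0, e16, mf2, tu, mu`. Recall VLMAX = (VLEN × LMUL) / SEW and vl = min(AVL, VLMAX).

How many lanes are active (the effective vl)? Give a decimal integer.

VLMAX = VLEN×LMUL/SEW = 128×1/2/16 = 4
vl = min(AVL, VLMAX) = min(2, 4) = 2

vl = 2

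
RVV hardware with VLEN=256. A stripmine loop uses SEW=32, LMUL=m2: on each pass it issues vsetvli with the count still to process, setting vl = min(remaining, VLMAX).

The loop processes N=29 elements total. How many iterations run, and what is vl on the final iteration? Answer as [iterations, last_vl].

[iterations, last_vl] = [2, 13]

VLMAX = (256 × 2) / 32 = 16 lanes
N=29: ⌈29/16⌉ = 2 iters; last vl = 29 − 1×16 = 13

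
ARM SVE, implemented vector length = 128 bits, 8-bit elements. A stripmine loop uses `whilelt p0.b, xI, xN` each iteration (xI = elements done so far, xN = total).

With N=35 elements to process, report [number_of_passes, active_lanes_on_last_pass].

register lanes = 128/8 = 16
iterations = ceil(35/16) = 3; final-pass vl = 3

[iterations, last_vl] = [3, 3]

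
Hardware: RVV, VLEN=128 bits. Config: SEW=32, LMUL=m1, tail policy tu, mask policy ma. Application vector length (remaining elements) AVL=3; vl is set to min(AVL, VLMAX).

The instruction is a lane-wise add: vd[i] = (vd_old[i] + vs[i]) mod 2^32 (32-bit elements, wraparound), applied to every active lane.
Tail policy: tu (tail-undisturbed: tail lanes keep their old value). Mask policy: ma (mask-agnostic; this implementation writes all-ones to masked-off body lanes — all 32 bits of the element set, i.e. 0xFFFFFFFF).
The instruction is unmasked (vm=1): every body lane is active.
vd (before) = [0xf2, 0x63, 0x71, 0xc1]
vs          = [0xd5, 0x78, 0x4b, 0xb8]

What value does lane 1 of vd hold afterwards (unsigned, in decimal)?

vd[1] = 219

lanes per group: 128·1/32 = 4
AVL=3 ≤ VLMAX=4, so vl = 3
vd[0] add(0xf2,0xd5) -> 0x1c7
vd[1] add(0x63,0x78) -> 0xdb
vd[2] add(0x71,0x4b) -> 0xbc
vd[3] tail/keep -> 0xc1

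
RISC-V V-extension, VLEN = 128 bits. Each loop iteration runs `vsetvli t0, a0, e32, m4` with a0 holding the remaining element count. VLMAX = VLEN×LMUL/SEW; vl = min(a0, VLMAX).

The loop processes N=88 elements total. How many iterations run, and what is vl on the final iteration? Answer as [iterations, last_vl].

[iterations, last_vl] = [6, 8]

VLMAX = VLEN×LMUL/SEW = 128×4/32 = 16
iterations = ceil(88/16) = 6; final-pass vl = 8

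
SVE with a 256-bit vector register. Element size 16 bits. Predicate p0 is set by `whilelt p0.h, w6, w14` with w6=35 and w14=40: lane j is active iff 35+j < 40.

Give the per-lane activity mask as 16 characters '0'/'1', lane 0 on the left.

predicate = 1111100000000000

256-bit reg / 16-bit elem → 16 lanes
whilelt: lane j active iff 35+j < 40 → j < 5 → 5 active
bits (lane 0 leftmost): 1111100000000000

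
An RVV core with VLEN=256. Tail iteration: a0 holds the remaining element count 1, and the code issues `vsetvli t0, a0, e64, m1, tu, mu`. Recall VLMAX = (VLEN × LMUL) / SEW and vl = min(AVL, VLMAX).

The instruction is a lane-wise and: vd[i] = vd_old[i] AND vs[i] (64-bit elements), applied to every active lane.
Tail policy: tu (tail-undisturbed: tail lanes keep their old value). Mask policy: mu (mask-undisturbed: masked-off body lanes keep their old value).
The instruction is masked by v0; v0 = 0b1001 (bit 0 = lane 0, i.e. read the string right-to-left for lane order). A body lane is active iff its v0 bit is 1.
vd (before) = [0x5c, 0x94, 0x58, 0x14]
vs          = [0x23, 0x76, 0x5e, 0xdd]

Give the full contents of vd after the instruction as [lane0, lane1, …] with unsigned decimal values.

VLMAX = (256 × 1) / 64 = 4 lanes
vl ← min(1, 4) = 1
lane  0: and(0x5c,0x23) ⇒ 0x00
lane  1: tail/keep ⇒ 0x94
lane  2: tail/keep ⇒ 0x58
lane  3: tail/keep ⇒ 0x14

vd = [0, 148, 88, 20]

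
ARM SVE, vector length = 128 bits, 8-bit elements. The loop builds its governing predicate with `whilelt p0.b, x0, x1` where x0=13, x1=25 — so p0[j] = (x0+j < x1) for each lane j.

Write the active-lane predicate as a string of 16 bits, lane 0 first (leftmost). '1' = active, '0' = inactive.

predicate = 1111111111110000

lane count: 128 div 8 = 16
p0[j] = (13+j < 25); true for j=0..11 → 12 lanes set
bits (lane 0 leftmost): 1111111111110000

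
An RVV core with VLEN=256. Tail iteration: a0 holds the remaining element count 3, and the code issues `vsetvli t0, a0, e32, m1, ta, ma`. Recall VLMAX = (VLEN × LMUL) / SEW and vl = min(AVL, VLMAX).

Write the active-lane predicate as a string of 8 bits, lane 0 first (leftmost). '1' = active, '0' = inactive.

predicate = 11100000

VLMAX = VLEN×LMUL/SEW = 256×1/32 = 8
vl = min(AVL, VLMAX) = min(3, 8) = 3
bits (lane 0 leftmost): 11100000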